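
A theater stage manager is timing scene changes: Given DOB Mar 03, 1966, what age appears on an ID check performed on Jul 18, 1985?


Birth: 1966-03-03
Reference: 1985-07-18
Year difference: 1985 - 1966 = 19
Has birthday (03-03) occurred by 07-18? Yes
Age in full years: 19

19


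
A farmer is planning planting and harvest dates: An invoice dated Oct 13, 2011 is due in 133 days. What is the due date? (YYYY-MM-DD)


Start: 2011-10-13
Adding 133 days
Days remaining in October: 18
After October: 115 days still to add
November 2011: 30 days, 85 remaining
December 2011: 31 days, 54 remaining
January 2012: 31 days, 23 remaining
February 2012 has 29 days, need 23
Result: 2012-02-23

2012-02-23


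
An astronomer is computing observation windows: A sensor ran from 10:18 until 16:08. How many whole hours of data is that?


Start: 10:18
End: 16:08
Hour difference: 16 - 10 = 6 hours
Minute difference: 8 - 18 = -10 minutes
Total minutes: 350
Complete hours: 350 / 60 = 5 (remainder 50)

5


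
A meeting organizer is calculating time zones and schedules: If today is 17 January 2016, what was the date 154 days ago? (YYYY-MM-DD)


Start: 2016-01-17
Subtracting 154 days
Days already passed in January: 17
After going back through January: 137 more days to subtract
December 2015: 31 days, 106 remaining
November 2015: 30 days, 76 remaining
October 2015: 31 days, 45 remaining
September 2015: 30 days, 15 remaining
Result: 2015-08-16

2015-08-16


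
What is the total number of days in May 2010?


Month: May
Year: 2010
May is a 31-day month
Total: 31 days

31


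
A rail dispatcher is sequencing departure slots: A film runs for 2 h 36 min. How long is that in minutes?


Hours: 2
Minutes: 36
Convert hours to minutes: 2 x 60 = 120
Add remaining minutes: 120 + 36 = 156

156


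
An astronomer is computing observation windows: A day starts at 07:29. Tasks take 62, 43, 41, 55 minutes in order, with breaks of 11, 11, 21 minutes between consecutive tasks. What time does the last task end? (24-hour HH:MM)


Start: 07:29 = 449 min from midnight
  after task 1 (62 min): 08:31
  after break (11 min): 08:42
  after task 2 (43 min): 09:25
  after break (11 min): 09:36
  after task 3 (41 min): 10:17
  after break (21 min): 10:38
  after task 4 (55 min): 11:33
Total elapsed: 244 minutes
End time: 11:33

11:33


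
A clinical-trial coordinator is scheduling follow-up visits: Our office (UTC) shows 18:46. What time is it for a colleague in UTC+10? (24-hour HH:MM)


Local time: 18:46 at UTC (offset 0h)
Target zone: UTC+10 (offset 10h)
Difference: 10 - (0) = 10 hours
Calculation: 18 + (10) = 28
Wraparound: (28) mod 24 = 4
Result: 04:46

04:46


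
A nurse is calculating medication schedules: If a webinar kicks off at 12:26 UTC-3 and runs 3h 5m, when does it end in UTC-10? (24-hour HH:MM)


Start: 12:26 in UTC-3
Step 1 - add duration:
  minutes: 26 + 5 = 31
  hours: 12 + 3 + 0 = 15
  end in UTC-3: 15:31
Step 2 - convert UTC-3 -> UTC-10:
  offset difference: -10 - (-3) = -7 hours
  15 + (-7) = 8 -> mod 24 = 8
Result: 08:31 in UTC-10

08:31


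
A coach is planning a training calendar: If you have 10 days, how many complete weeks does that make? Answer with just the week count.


Total days: 10
Days per week: 7
Division: 10 / 7 = 1 remainder 3
Complete weeks: 1
Remaining days: 3

1


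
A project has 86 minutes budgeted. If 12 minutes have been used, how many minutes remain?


Total budget: 86 minutes
Time used: 12 minutes
Remaining: 86 - 12 = 74 minutes
Percent used: 14.0%
Percent remaining: 86.0%

74


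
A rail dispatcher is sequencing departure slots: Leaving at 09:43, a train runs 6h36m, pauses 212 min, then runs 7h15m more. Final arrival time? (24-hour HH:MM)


Depart: 09:43
Leg 1: +396 min -> 16:19
Layover: +212 min -> 19:51
Leg 2: +435 min -> 03:06
Total travel: 1043 minutes = 17h 23m
Arrival: 03:06

03:06


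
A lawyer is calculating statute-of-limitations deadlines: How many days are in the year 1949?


Year: 1949
Check leap year rules:
Divisible by 4? No
1949 is not a leap year
Days: 365

365


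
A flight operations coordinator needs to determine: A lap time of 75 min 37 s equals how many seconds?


Minutes: 75
Seconds: 37
Convert minutes to seconds: 75 x 60 = 4500
Add remaining seconds: 4500 + 37 = 4537

4537


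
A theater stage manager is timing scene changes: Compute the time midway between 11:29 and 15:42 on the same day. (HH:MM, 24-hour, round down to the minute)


Start time: 11:29 = 689 minutes from midnight
End time: 15:42 = 942 minutes from midnight
Sum: 689 + 942 = 1631
Midpoint: 1631 / 2 = 815 minutes
Convert: 815 / 60 = 13 hours, 35 minutes
Result: 13:35

13:35


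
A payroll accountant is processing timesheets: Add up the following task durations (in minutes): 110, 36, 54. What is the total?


Durations: 110, 36, 54
Running sum: 110
+ 36 = 146
+ 54 = 200
Total duration: 200 minutes
That is 3 hours and 20 minutes

200


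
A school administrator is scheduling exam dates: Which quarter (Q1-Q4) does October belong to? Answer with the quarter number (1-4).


Month: October (month 10)
Q1: January-March (months 1-3)
Q2: April-June (months 4-6)
Q3: July-September (months 7-9)
Q4: October-December (months 10-12)
Month 10 falls in Q4

4


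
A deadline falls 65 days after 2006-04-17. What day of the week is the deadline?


Start: 2006-04-17 (Monday)
Step 1 - find target date: add 65 days
  2006-04-17 + 65 days = 2006-06-21
Step 2 - day of week:
  65 mod 7 = 2
  Monday + 2 days -> Wednesday
Result: Wednesday (2006-06-21)

Wednesday


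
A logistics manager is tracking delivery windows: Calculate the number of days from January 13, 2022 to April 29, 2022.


Start date: 2022-01-13
End date: 2022-04-29
Jan 2022: +19 days
Feb 2022: +28 days
Mar 2022: +31 days
Apr 2022: +28 days
Total: 106 days

106


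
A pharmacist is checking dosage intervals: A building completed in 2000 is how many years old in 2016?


Birth year: 2000
Current year: 2016
Age = current year - birth year
Age = 2016 - 2000 = 16

16


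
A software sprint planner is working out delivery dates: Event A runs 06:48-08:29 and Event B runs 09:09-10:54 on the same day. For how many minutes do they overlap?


Interval A: [408, 509] minutes from midnight
Interval B: [549, 654] minutes from midnight
Overlap start = max(408, 549) = 549
Overlap end = min(509, 654) = 509
End <= start, so the intervals do not overlap: 0 minutes

0


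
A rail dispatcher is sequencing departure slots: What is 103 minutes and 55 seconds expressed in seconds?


Minutes: 103
Extra seconds: 55
Seconds per minute: 60
Minutes to seconds: 103 x 60 = 6180
Total: 6180 + 55 = 6235

6235


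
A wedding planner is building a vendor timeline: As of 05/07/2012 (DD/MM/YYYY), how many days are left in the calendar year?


Start: July 05, 2012
End: December 31, 2012
Days left in July: 26
August: 31
September: 30
October: 31
November: 30
... plus remaining months
Sum of remaining months: 153
Total: 26 + 153 = 179

179


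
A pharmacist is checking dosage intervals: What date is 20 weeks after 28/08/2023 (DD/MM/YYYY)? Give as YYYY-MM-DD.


Start: 2023-08-28
Weeks to add: 20
Convert to days: 20 x 7 = 140 days
Add 140 days to 2023-08-28
Result: 2024-01-15

2024-01-15


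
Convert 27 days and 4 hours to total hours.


Days: 27
Extra hours: 4
Hours per day: 24
Days to hours: 27 x 24 = 648
Total: 648 + 4 = 652

652


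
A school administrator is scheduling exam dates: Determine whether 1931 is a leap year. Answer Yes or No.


Year: 1931
Divisible by 4? 1931 / 4 = 482.75 -> No
Not divisible by 4, so NOT a leap year

No


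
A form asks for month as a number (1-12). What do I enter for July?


Calendar month order:
6. June
7. July <--
8. August
July is month number 7

7


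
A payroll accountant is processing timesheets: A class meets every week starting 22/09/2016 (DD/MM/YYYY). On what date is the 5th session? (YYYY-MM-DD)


First occurrence: 2016-09-22 (occurrence 1)
Each occurrence is 7 days after the previous.
Occurrence 5 is 4 weeks after the first.
4 weeks = 28 days
2016-09-22 + 28 days = 2016-10-20

2016-10-20


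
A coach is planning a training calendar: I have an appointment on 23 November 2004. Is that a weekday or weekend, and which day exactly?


Date: 2004-11-23
January 1, 2004 is a Thursday
Day of year: 328
Offset from Jan 1: 327 days
327 mod 7 = 5
Result: Tuesday

Tuesday


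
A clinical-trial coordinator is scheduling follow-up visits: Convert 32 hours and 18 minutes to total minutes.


Hours: 32
Extra minutes: 18
Minutes per hour: 60
Hours to minutes: 32 x 60 = 1920
Total: 1920 + 18 = 1938

1938


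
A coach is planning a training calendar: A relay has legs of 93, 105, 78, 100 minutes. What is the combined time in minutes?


Durations: 93, 105, 78, 100
Running sum: 93
+ 105 = 198
+ 78 = 276
+ 100 = 376
Total duration: 376 minutes
That is 6 hours and 16 minutes

376


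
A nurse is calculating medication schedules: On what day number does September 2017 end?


Month: September
Year: 2017
September is a 30-day month
Total: 30 days

30


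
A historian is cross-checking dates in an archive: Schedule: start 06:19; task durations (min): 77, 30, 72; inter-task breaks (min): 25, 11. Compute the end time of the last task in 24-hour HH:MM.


Start: 06:19 = 379 min from midnight
  after task 1 (77 min): 07:36
  after break (25 min): 08:01
  after task 2 (30 min): 08:31
  after break (11 min): 08:42
  after task 3 (72 min): 09:54
Total elapsed: 215 minutes
End time: 09:54

09:54


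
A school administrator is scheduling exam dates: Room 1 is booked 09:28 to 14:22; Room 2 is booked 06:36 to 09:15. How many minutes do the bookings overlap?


Interval A: [568, 862] minutes from midnight
Interval B: [396, 555] minutes from midnight
Overlap start = max(568, 396) = 568
Overlap end = min(862, 555) = 555
End <= start, so the intervals do not overlap: 0 minutes

0


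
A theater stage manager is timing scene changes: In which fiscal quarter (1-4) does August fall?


Month: August (month 8)
Q1: January-March (months 1-3)
Q2: April-June (months 4-6)
Q3: July-September (months 7-9)
Q4: October-December (months 10-12)
Month 8 falls in Q3

3


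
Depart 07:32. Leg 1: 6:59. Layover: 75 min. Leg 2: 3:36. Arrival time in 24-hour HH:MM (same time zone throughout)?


Depart: 07:32
Leg 1: +419 min -> 14:31
Layover: +75 min -> 15:46
Leg 2: +216 min -> 19:22
Total travel: 710 minutes = 11h 50m
Arrival: 19:22

19:22


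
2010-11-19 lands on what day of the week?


Date: 2010-11-19
January 1, 2010 is a Friday
Day of year: 323
Offset from Jan 1: 322 days
322 mod 7 = 0
Result: Friday

Friday


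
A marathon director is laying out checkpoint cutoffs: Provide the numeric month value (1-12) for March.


Calendar month order:
2. February
3. March <--
4. April
March is month number 3

3


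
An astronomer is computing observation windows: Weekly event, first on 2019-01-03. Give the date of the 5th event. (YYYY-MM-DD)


First occurrence: 2019-01-03 (occurrence 1)
Each occurrence is 7 days after the previous.
Occurrence 5 is 4 weeks after the first.
4 weeks = 28 days
2019-01-03 + 28 days = 2019-01-31

2019-01-31


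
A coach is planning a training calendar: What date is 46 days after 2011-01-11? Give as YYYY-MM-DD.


Start: 2011-01-11
Adding 46 days
Days remaining in January: 20
After January: 26 days still to add
February 2011 has 28 days, need 26
Result: 2011-02-26

2011-02-26


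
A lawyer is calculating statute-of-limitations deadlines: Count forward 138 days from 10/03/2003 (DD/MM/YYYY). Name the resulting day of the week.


Start: 2003-03-10 (Monday)
Step 1 - find target date: add 138 days
  2003-03-10 + 138 days = 2003-07-26
Step 2 - day of week:
  138 mod 7 = 5
  Monday + 5 days -> Saturday
Result: Saturday (2003-07-26)

Saturday


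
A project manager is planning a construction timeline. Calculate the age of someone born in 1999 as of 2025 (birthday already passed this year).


Birth year: 1999
Current year: 2025
Age = current year - birth year
Age = 2025 - 1999 = 26

26


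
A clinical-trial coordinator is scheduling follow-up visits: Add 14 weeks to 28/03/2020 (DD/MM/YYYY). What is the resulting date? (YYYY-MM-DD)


Start: 2020-03-28
Weeks to add: 14
Convert to days: 14 x 7 = 98 days
Add 98 days to 2020-03-28
Result: 2020-07-04

2020-07-04


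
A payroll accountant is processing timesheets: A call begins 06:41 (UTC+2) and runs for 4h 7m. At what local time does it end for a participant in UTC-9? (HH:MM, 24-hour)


Start: 06:41 in UTC+2
Step 1 - add duration:
  minutes: 41 + 7 = 48
  hours: 6 + 4 + 0 = 10
  end in UTC+2: 10:48
Step 2 - convert UTC+2 -> UTC-9:
  offset difference: -9 - (2) = -11 hours
  10 + (-11) = -1 -> mod 24 = 23
Result: 23:48 in UTC-9

23:48


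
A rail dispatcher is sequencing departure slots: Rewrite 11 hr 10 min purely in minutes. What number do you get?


Hours: 11
Extra minutes: 10
Minutes per hour: 60
Hours to minutes: 11 x 60 = 660
Total: 660 + 10 = 670

670


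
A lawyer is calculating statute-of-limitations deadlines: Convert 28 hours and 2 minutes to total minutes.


Hours: 28
Minutes: 2
Convert hours to minutes: 28 x 60 = 1680
Add remaining minutes: 1680 + 2 = 1682

1682


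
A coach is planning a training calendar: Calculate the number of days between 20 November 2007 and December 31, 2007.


Start: November 20, 2007
End: December 31, 2007
Days left in November: 10
December: 31
Sum of remaining months: 31
Total: 10 + 31 = 41

41


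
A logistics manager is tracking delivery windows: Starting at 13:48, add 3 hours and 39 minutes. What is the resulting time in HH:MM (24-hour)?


Start time: 13:48
Adding: 3 hours 39 minutes
Minutes: 48 + 39 = 87
Minute overflow: 87 >= 60, so carry 1 hour, minutes = 27
Hours: 13 + 3 + 1 = 17
Result: 17:27

17:27


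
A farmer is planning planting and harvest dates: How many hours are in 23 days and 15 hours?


Days: 23
Extra hours: 15
Hours per day: 24
Days to hours: 23 x 24 = 552
Total: 552 + 15 = 567

567


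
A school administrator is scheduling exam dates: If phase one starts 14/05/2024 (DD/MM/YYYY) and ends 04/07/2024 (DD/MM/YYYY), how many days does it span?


Start date: 2024-05-14
End date: 2024-07-04
May 2024: +18 days
Jun 2024: +30 days
Jul 2024: +3 days
Total: 51 days

51


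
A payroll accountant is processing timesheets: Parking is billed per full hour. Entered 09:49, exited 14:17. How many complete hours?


Start: 09:49
End: 14:17
Hour difference: 14 - 9 = 5 hours
Minute difference: 17 - 49 = -32 minutes
Total minutes: 268
Complete hours: 268 / 60 = 4 (remainder 28)

4


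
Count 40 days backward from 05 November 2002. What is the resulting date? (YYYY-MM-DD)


Start: 2002-11-05
Subtracting 40 days
Days already passed in November: 5
After going back through November: 35 more days to subtract
October 2002: 31 days, 4 remaining
September 2002 has 30 days, need 4
Result: 2002-09-26

2002-09-26


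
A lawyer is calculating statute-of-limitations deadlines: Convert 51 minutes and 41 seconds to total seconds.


Minutes: 51
Extra seconds: 41
Seconds per minute: 60
Minutes to seconds: 51 x 60 = 3060
Total: 3060 + 41 = 3101

3101


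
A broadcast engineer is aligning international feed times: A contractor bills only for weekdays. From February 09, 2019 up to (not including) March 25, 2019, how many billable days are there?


Start: 2019-02-09 (Saturday)
End (exclusive): 2019-03-25 (Monday)
Total calendar days: 44
Full weeks: 44 // 7 = 6 -> 30 weekdays
Remaining 2 days starting on Saturday:
  Sat(-), Sun(-) -> 0 weekdays
Total business days: 30 + 0 = 30

30


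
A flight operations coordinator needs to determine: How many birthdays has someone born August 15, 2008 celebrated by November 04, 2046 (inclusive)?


Birth: 2008-08-15
Reference: 2046-11-04
Year difference: 2046 - 2008 = 38
Has birthday (08-15) occurred by 11-04? Yes
Age in full years: 38

38


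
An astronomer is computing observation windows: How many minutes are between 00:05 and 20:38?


Start time: 00:05 = 5 minutes from midnight
End time: 20:38 = 1238 minutes from midnight
Difference: 1238 - 5 = 1233 minutes
That is 20 hours and 33 minutes

1233


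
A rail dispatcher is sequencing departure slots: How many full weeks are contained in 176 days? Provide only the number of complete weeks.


Total days: 176
Days per week: 7
Division: 176 / 7 = 25 remainder 1
Complete weeks: 25
Remaining days: 1

25


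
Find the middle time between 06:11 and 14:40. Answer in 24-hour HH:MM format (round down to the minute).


Start time: 06:11 = 371 minutes from midnight
End time: 14:40 = 880 minutes from midnight
Sum: 371 + 880 = 1251
Midpoint: 1251 / 2 = 625 minutes
Convert: 625 / 60 = 10 hours, 25 minutes
Result: 10:25

10:25


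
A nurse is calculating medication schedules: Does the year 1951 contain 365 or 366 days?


Year: 1951
Check leap year rules:
Divisible by 4? No
1951 is not a leap year
Days: 365

365


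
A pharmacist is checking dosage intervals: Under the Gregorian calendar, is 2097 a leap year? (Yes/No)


Year: 2097
Divisible by 4? 2097 / 4 = 524.25 -> No
Not divisible by 4, so NOT a leap year

No


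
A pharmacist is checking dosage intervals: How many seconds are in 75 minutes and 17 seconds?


Minutes: 75
Seconds: 17
Convert minutes to seconds: 75 x 60 = 4500
Add remaining seconds: 4500 + 17 = 4517

4517


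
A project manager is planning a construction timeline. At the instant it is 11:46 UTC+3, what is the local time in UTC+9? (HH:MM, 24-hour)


Local time: 11:46 at UTC+3 (offset 3h)
Target zone: UTC+9 (offset 9h)
Difference: 9 - (3) = 6 hours
Calculation: 11 + (6) = 17
Result: 17:46

17:46


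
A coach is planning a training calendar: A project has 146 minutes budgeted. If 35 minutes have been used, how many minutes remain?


Total budget: 146 minutes
Time used: 35 minutes
Remaining: 146 - 35 = 111 minutes
Percent used: 24.0%
Percent remaining: 76.0%

111


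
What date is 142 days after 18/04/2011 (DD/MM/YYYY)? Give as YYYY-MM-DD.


Start: 2011-04-18
Adding 142 days
Days remaining in April: 12
After April: 130 days still to add
May 2011: 31 days, 99 remaining
June 2011: 30 days, 69 remaining
July 2011: 31 days, 38 remaining
August 2011: 31 days, 7 remaining
Result: 2011-09-07

2011-09-07


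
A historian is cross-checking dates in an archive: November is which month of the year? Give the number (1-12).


Calendar month order:
10. October
11. November <--
12. December
November is month number 11

11


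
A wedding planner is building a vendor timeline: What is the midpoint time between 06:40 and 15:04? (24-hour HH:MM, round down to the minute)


Start time: 06:40 = 400 minutes from midnight
End time: 15:04 = 904 minutes from midnight
Sum: 400 + 904 = 1304
Midpoint: 1304 / 2 = 652 minutes
Convert: 652 / 60 = 10 hours, 52 minutes
Result: 10:52

10:52


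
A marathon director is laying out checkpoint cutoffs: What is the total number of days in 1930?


Year: 1930
Check leap year rules:
Divisible by 4? No
1930 is not a leap year
Days: 365

365


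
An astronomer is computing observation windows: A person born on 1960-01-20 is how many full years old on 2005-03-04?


Birth: 1960-01-20
Reference: 2005-03-04
Year difference: 2005 - 1960 = 45
Has birthday (01-20) occurred by 03-04? Yes
Age in full years: 45

45


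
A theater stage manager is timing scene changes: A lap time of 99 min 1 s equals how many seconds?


Minutes: 99
Seconds: 1
Convert minutes to seconds: 99 x 60 = 5940
Add remaining seconds: 5940 + 1 = 5941

5941


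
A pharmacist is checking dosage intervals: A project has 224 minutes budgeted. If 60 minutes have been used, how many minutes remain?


Total budget: 224 minutes
Time used: 60 minutes
Remaining: 224 - 60 = 164 minutes
Percent used: 26.8%
Percent remaining: 73.2%

164


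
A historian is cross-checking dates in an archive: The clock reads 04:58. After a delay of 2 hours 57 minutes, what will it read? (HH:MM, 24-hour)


Start time: 04:58
Adding: 2 hours 57 minutes
Minutes: 58 + 57 = 115
Minute overflow: 115 >= 60, so carry 1 hour, minutes = 55
Hours: 4 + 2 + 1 = 7
Result: 07:55

07:55


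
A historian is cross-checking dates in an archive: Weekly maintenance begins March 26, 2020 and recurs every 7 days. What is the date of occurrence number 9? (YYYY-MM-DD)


First occurrence: 2020-03-26 (occurrence 1)
Each occurrence is 7 days after the previous.
Occurrence 9 is 8 weeks after the first.
8 weeks = 56 days
2020-03-26 + 56 days = 2020-05-21

2020-05-21


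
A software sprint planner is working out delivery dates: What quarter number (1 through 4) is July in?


Month: July (month 7)
Q1: January-March (months 1-3)
Q2: April-June (months 4-6)
Q3: July-September (months 7-9)
Q4: October-December (months 10-12)
Month 7 falls in Q3

3


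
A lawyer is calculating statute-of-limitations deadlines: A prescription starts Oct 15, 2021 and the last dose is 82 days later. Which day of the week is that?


Start: 2021-10-15 (Friday)
Step 1 - find target date: add 82 days
  2021-10-15 + 82 days = 2022-01-05
Step 2 - day of week:
  82 mod 7 = 5
  Friday + 5 days -> Wednesday
Result: Wednesday (2022-01-05)

Wednesday


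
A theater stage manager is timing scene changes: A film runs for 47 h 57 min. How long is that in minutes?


Hours: 47
Minutes: 57
Convert hours to minutes: 47 x 60 = 2820
Add remaining minutes: 2820 + 57 = 2877

2877


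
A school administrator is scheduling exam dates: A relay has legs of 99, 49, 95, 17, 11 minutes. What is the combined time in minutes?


Durations: 99, 49, 95, 17, 11
Running sum: 99
+ 49 = 148
+ 95 = 243
+ 17 = 260
+ 11 = 271
Total duration: 271 minutes
That is 4 hours and 31 minutes

271


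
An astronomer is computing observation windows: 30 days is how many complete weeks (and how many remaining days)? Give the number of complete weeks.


Total days: 30
Days per week: 7
Division: 30 / 7 = 4 remainder 2
Complete weeks: 4
Remaining days: 2

4


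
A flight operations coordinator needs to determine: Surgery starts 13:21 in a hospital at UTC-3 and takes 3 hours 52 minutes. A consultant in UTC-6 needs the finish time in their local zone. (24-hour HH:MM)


Start: 13:21 in UTC-3
Step 1 - add duration:
  minutes: 21 + 52 = 73 (carry 1h)
  hours: 13 + 3 + 1 = 17
  end in UTC-3: 17:13
Step 2 - convert UTC-3 -> UTC-6:
  offset difference: -6 - (-3) = -3 hours
  17 + (-3) = 14 -> mod 24 = 14
Result: 14:13 in UTC-6

14:13


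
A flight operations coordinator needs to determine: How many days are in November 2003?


Month: November
Year: 2003
November is a 30-day month
Total: 30 days

30


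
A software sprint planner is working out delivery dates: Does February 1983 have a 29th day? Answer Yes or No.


Year: 1983
Divisible by 4? 1983 / 4 = 495.75 -> No
Not divisible by 4, so NOT a leap year

No


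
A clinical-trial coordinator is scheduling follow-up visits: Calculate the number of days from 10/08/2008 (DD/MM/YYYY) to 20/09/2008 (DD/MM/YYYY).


Start date: 2008-08-10
End date: 2008-09-20
Aug 2008: +22 days
Sep 2008: +19 days
Total: 41 days

41


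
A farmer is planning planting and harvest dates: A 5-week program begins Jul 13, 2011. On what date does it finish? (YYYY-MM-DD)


Start: 2011-07-13
Weeks to add: 5
Convert to days: 5 x 7 = 35 days
Add 35 days to 2011-07-13
Result: 2011-08-17

2011-08-17


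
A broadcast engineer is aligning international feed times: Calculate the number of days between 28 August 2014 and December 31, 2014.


Start: August 28, 2014
End: December 31, 2014
Days left in August: 3
September: 30
October: 31
November: 30
December: 31
Sum of remaining months: 122
Total: 3 + 122 = 125

125


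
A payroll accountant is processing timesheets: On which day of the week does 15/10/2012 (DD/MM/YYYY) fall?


Date: 2012-10-15
January 1, 2012 is a Sunday
Day of year: 289
Offset from Jan 1: 288 days
288 mod 7 = 1
Result: Monday

Monday


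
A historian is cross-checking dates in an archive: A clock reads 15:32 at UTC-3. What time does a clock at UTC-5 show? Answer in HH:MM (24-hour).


Local time: 15:32 at UTC-3 (offset -3h)
Target zone: UTC-5 (offset -5h)
Difference: -5 - (-3) = -2 hours
Calculation: 15 + (-2) = 13
Result: 13:32

13:32


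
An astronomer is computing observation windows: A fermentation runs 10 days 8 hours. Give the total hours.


Days: 10
Extra hours: 8
Hours per day: 24
Days to hours: 10 x 24 = 240
Total: 240 + 8 = 248

248


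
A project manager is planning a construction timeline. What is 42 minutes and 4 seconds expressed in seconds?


Minutes: 42
Extra seconds: 4
Seconds per minute: 60
Minutes to seconds: 42 x 60 = 2520
Total: 2520 + 4 = 2524

2524


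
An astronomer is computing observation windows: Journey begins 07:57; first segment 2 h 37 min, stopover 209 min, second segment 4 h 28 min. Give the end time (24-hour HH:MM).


Depart: 07:57
Leg 1: +157 min -> 10:34
Layover: +209 min -> 14:03
Leg 2: +268 min -> 18:31
Total travel: 634 minutes = 10h 34m
Arrival: 18:31

18:31


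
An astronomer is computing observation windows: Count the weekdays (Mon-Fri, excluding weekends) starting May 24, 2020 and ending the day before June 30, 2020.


Start: 2020-05-24 (Sunday)
End (exclusive): 2020-06-30 (Tuesday)
Total calendar days: 37
Full weeks: 37 // 7 = 5 -> 25 weekdays
Remaining 2 days starting on Sunday:
  Sun(-), Mon(w) -> 1 weekdays
Total business days: 25 + 1 = 26

26


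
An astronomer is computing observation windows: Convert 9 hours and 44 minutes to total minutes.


Hours: 9
Extra minutes: 44
Minutes per hour: 60
Hours to minutes: 9 x 60 = 540
Total: 540 + 44 = 584

584


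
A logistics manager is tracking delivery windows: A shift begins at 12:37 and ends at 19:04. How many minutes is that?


Start time: 12:37 = 757 minutes from midnight
End time: 19:04 = 1144 minutes from midnight
Difference: 1144 - 757 = 387 minutes
That is 6 hours and 27 minutes

387


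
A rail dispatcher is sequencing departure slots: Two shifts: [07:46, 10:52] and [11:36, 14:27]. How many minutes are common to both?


Interval A: [466, 652] minutes from midnight
Interval B: [696, 867] minutes from midnight
Overlap start = max(466, 696) = 696
Overlap end = min(652, 867) = 652
End <= start, so the intervals do not overlap: 0 minutes

0


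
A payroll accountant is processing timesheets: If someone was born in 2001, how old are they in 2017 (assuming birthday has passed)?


Birth year: 2001
Current year: 2017
Age = current year - birth year
Age = 2017 - 2001 = 16

16


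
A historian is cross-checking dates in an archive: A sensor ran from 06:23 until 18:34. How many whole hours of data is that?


Start: 06:23
End: 18:34
Hour difference: 18 - 6 = 12 hours
Minute difference: 34 - 23 = 11 minutes
Total minutes: 731
Complete hours: 731 / 60 = 12 (remainder 11)

12


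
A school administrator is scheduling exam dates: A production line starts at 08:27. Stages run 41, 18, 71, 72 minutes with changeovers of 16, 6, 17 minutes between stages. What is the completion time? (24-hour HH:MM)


Start: 08:27 = 507 min from midnight
  after task 1 (41 min): 09:08
  after break (16 min): 09:24
  after task 2 (18 min): 09:42
  after break (6 min): 09:48
  after task 3 (71 min): 10:59
  after break (17 min): 11:16
  after task 4 (72 min): 12:28
Total elapsed: 241 minutes
End time: 12:28

12:28


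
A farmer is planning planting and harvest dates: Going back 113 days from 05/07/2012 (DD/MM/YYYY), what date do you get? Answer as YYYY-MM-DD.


Start: 2012-07-05
Subtracting 113 days
Days already passed in July: 5
After going back through July: 108 more days to subtract
June 2012: 30 days, 78 remaining
May 2012: 31 days, 47 remaining
April 2012: 30 days, 17 remaining
March 2012 has 31 days, need 17
Result: 2012-03-14

2012-03-14


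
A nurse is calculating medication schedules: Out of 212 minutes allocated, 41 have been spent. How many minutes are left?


Total budget: 212 minutes
Time used: 41 minutes
Remaining: 212 - 41 = 171 minutes
Percent used: 19.3%
Percent remaining: 80.7%

171


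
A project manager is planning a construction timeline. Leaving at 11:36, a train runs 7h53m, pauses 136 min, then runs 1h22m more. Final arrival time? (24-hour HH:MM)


Depart: 11:36
Leg 1: +473 min -> 19:29
Layover: +136 min -> 21:45
Leg 2: +82 min -> 23:07
Total travel: 691 minutes = 11h 31m
Arrival: 23:07

23:07


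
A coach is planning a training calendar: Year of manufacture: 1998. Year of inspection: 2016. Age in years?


Birth year: 1998
Current year: 2016
Age = current year - birth year
Age = 2016 - 1998 = 18

18


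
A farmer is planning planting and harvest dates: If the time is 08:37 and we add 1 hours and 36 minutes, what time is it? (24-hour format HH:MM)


Start time: 08:37
Adding: 1 hours 36 minutes
Minutes: 37 + 36 = 73
Minute overflow: 73 >= 60, so carry 1 hour, minutes = 13
Hours: 8 + 1 + 1 = 10
Result: 10:13

10:13


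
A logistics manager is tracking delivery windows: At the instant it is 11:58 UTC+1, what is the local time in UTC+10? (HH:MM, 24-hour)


Local time: 11:58 at UTC+1 (offset 1h)
Target zone: UTC+10 (offset 10h)
Difference: 10 - (1) = 9 hours
Calculation: 11 + (9) = 20
Result: 20:58

20:58


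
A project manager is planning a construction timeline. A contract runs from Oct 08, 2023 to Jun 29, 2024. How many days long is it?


Start date: 2023-10-08
End date: 2024-06-29
Oct 2023: +24 days
Nov 2023: +30 days
Dec 2023: +31 days
... (6 more months)
Total: 265 days

265


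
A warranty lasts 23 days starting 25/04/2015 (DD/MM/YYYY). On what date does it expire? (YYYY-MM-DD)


Start: 2015-04-25
Adding 23 days
Days remaining in April: 5
After April: 18 days still to add
May 2015 has 31 days, need 18
Result: 2015-05-18

2015-05-18


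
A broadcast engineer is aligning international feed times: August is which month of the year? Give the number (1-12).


Calendar month order:
7. July
8. August <--
9. September
August is month number 8

8


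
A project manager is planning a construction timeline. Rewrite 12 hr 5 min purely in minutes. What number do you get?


Hours: 12
Extra minutes: 5
Minutes per hour: 60
Hours to minutes: 12 x 60 = 720
Total: 720 + 5 = 725

725


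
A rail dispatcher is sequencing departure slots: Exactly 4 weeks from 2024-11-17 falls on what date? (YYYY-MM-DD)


Start: 2024-11-17
Weeks to add: 4
Convert to days: 4 x 7 = 28 days
Add 28 days to 2024-11-17
Result: 2024-12-15

2024-12-15


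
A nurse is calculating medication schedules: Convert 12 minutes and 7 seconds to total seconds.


Minutes: 12
Extra seconds: 7
Seconds per minute: 60
Minutes to seconds: 12 x 60 = 720
Total: 720 + 7 = 727

727


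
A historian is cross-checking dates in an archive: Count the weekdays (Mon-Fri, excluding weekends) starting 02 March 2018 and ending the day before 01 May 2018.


Start: 2018-03-02 (Friday)
End (exclusive): 2018-05-01 (Tuesday)
Total calendar days: 60
Full weeks: 60 // 7 = 8 -> 40 weekdays
Remaining 4 days starting on Friday:
  Fri(w), Sat(-), Sun(-), Mon(w) -> 2 weekdays
Total business days: 40 + 2 = 42

42


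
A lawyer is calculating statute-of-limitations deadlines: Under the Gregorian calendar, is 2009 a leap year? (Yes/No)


Year: 2009
Divisible by 4? 2009 / 4 = 502.25 -> No
Not divisible by 4, so NOT a leap year

No


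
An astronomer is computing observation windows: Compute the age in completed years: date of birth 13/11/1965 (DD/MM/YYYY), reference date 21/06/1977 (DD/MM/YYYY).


Birth: 1965-11-13
Reference: 1977-06-21
Year difference: 1977 - 1965 = 12
Has birthday (11-13) occurred by 06-21? No
Birthday not yet reached this year -> subtract 1
Age in full years: 11

11


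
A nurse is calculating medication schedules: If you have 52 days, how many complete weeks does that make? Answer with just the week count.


Total days: 52
Days per week: 7
Division: 52 / 7 = 7 remainder 3
Complete weeks: 7
Remaining days: 3

7


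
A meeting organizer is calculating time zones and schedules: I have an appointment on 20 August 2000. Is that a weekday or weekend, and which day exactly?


Date: 2000-08-20
January 1, 2000 is a Saturday
Day of year: 233
Offset from Jan 1: 232 days
232 mod 7 = 1
Result: Sunday

Sunday


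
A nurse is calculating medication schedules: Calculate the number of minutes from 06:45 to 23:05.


Start time: 06:45 = 405 minutes from midnight
End time: 23:05 = 1385 minutes from midnight
Difference: 1385 - 405 = 980 minutes
That is 16 hours and 20 minutes

980


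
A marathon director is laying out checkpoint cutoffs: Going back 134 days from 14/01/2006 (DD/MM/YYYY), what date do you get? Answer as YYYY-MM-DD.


Start: 2006-01-14
Subtracting 134 days
Days already passed in January: 14
After going back through January: 120 more days to subtract
December 2005: 31 days, 89 remaining
November 2005: 30 days, 59 remaining
October 2005: 31 days, 28 remaining
September 2005 has 30 days, need 28
Result: 2005-09-02

2005-09-02


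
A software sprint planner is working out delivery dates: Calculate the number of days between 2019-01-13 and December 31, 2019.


Start: January 13, 2019
End: December 31, 2019
Days left in January: 18
February: 28
March: 31
April: 30
May: 31
... plus remaining months
Sum of remaining months: 334
Total: 18 + 334 = 352

352


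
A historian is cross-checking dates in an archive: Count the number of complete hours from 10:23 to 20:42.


Start: 10:23
End: 20:42
Hour difference: 20 - 10 = 10 hours
Minute difference: 42 - 23 = 19 minutes
Total minutes: 619
Complete hours: 619 / 60 = 10 (remainder 19)

10


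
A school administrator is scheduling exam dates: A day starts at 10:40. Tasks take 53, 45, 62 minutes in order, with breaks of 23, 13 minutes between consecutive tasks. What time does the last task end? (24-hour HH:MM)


Start: 10:40 = 640 min from midnight
  after task 1 (53 min): 11:33
  after break (23 min): 11:56
  after task 2 (45 min): 12:41
  after break (13 min): 12:54
  after task 3 (62 min): 13:56
Total elapsed: 196 minutes
End time: 13:56

13:56


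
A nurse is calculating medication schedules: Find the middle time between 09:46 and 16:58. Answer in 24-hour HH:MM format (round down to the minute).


Start time: 09:46 = 586 minutes from midnight
End time: 16:58 = 1018 minutes from midnight
Sum: 586 + 1018 = 1604
Midpoint: 1604 / 2 = 802 minutes
Convert: 802 / 60 = 13 hours, 22 minutes
Result: 13:22

13:22


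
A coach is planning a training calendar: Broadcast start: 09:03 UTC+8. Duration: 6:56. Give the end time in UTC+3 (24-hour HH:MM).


Start: 09:03 in UTC+8
Step 1 - add duration:
  minutes: 3 + 56 = 59
  hours: 9 + 6 + 0 = 15
  end in UTC+8: 15:59
Step 2 - convert UTC+8 -> UTC+3:
  offset difference: 3 - (8) = -5 hours
  15 + (-5) = 10 -> mod 24 = 10
Result: 10:59 in UTC+3

10:59


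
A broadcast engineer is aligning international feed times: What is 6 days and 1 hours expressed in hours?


Days: 6
Extra hours: 1
Hours per day: 24
Days to hours: 6 x 24 = 144
Total: 144 + 1 = 145

145


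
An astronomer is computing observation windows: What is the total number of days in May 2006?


Month: May
Year: 2006
May is a 31-day month
Total: 31 days

31


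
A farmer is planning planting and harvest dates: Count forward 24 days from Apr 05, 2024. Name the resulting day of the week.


Start: 2024-04-05 (Friday)
Step 1 - find target date: add 24 days
  2024-04-05 + 24 days = 2024-04-29
Step 2 - day of week:
  24 mod 7 = 3
  Friday + 3 days -> Monday
Result: Monday (2024-04-29)

Monday


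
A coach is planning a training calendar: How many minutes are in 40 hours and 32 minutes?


Hours: 40
Minutes: 32
Convert hours to minutes: 40 x 60 = 2400
Add remaining minutes: 2400 + 32 = 2432

2432


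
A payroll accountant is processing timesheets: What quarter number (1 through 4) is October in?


Month: October (month 10)
Q1: January-March (months 1-3)
Q2: April-June (months 4-6)
Q3: July-September (months 7-9)
Q4: October-December (months 10-12)
Month 10 falls in Q4

4


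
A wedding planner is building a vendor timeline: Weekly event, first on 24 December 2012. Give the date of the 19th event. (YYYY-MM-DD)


First occurrence: 2012-12-24 (occurrence 1)
Each occurrence is 7 days after the previous.
Occurrence 19 is 18 weeks after the first.
18 weeks = 126 days
2012-12-24 + 126 days = 2013-04-29

2013-04-29


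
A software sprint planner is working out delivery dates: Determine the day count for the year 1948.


Year: 1948
Check leap year rules:
Divisible by 4? Yes
Divisible by 100? No
1948 is a leap year
Days: 366

366


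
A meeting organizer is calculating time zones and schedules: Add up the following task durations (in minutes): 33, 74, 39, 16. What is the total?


Durations: 33, 74, 39, 16
Running sum: 33
+ 74 = 107
+ 39 = 146
+ 16 = 162
Total duration: 162 minutes
That is 2 hours and 42 minutes

162


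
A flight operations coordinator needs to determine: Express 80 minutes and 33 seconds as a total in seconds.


Minutes: 80
Seconds: 33
Convert minutes to seconds: 80 x 60 = 4800
Add remaining seconds: 4800 + 33 = 4833

4833


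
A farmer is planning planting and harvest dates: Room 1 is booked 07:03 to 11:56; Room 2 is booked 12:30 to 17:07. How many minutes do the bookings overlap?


Interval A: [423, 716] minutes from midnight
Interval B: [750, 1027] minutes from midnight
Overlap start = max(423, 750) = 750
Overlap end = min(716, 1027) = 716
End <= start, so the intervals do not overlap: 0 minutes

0


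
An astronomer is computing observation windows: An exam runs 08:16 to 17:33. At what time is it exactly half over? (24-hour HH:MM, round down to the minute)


Start time: 08:16 = 496 minutes from midnight
End time: 17:33 = 1053 minutes from midnight
Sum: 496 + 1053 = 1549
Midpoint: 1549 / 2 = 774 minutes
Convert: 774 / 60 = 12 hours, 54 minutes
Result: 12:54

12:54


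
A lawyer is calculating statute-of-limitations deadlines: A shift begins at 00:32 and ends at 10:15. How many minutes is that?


Start time: 00:32 = 32 minutes from midnight
End time: 10:15 = 615 minutes from midnight
Difference: 615 - 32 = 583 minutes
That is 9 hours and 43 minutes

583


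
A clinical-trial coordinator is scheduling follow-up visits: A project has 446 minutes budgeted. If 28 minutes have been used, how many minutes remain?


Total budget: 446 minutes
Time used: 28 minutes
Remaining: 446 - 28 = 418 minutes
Percent used: 6.3%
Percent remaining: 93.7%

418


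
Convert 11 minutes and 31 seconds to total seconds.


Minutes: 11
Extra seconds: 31
Seconds per minute: 60
Minutes to seconds: 11 x 60 = 660
Total: 660 + 31 = 691

691


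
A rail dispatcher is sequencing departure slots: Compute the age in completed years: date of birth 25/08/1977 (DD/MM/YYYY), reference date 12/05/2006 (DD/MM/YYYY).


Birth: 1977-08-25
Reference: 2006-05-12
Year difference: 2006 - 1977 = 29
Has birthday (08-25) occurred by 05-12? No
Birthday not yet reached this year -> subtract 1
Age in full years: 28

28


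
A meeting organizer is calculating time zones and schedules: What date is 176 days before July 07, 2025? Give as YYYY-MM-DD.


Start: 2025-07-07
Subtracting 176 days
Days already passed in July: 7
After going back through July: 169 more days to subtract
June 2025: 30 days, 139 remaining
May 2025: 31 days, 108 remaining
April 2025: 30 days, 78 remaining
March 2025: 31 days, 47 remaining
Result: 2025-01-12

2025-01-12


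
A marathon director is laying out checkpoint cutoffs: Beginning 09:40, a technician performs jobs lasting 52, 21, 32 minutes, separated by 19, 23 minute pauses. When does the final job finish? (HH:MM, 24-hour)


Start: 09:40 = 580 min from midnight
  after task 1 (52 min): 10:32
  after break (19 min): 10:51
  after task 2 (21 min): 11:12
  after break (23 min): 11:35
  after task 3 (32 min): 12:07
Total elapsed: 147 minutes
End time: 12:07

12:07
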